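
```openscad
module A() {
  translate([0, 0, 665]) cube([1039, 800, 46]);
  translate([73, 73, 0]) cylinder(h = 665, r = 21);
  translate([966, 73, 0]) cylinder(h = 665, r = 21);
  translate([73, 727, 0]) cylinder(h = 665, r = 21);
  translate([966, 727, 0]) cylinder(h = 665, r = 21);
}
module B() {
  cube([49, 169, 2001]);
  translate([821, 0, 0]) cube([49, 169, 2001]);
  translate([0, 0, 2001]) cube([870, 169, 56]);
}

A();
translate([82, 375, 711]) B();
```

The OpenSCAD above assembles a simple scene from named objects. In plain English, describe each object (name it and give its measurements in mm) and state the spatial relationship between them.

A is a rectangular dining table. The top is 1039×800×46 mm with its upper surface at z = 711 mm. It stands on four round legs of 42 mm diameter, each leg's bounding box inset 52 mm from the nearest pair of top edges, running from the floor to the underside of the top.

B is a door frame. The clear opening is 772 mm wide and 2001 mm high. Two 49 mm wide jambs, 169 mm deep, stand either side of the opening from the floor to the top of the opening. A 56 mm thick head sits across the top of both jambs, spanning the full outside width of the frame.

The door frame is on top of the table.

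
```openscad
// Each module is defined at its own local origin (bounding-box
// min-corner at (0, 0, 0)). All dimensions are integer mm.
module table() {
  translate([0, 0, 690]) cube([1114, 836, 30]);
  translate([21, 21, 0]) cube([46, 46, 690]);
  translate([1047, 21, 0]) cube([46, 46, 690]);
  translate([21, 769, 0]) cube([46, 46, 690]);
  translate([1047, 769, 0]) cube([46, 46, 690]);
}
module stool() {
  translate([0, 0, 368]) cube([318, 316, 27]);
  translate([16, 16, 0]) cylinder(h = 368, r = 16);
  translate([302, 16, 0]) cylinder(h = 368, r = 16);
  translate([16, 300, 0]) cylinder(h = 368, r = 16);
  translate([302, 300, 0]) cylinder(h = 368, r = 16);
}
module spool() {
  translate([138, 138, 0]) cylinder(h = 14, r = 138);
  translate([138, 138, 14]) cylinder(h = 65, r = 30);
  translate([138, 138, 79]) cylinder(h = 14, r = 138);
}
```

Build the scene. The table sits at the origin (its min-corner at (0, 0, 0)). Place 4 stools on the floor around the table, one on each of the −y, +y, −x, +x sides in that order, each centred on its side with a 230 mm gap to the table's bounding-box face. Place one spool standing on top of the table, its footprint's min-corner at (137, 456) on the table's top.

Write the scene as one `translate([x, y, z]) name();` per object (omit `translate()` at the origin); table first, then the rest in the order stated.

table();
translate([398, -546, 0]) stool();
translate([398, 1066, 0]) stool();
translate([-548, 260, 0]) stool();
translate([1344, 260, 0]) stool();
translate([137, 456, 720]) spool();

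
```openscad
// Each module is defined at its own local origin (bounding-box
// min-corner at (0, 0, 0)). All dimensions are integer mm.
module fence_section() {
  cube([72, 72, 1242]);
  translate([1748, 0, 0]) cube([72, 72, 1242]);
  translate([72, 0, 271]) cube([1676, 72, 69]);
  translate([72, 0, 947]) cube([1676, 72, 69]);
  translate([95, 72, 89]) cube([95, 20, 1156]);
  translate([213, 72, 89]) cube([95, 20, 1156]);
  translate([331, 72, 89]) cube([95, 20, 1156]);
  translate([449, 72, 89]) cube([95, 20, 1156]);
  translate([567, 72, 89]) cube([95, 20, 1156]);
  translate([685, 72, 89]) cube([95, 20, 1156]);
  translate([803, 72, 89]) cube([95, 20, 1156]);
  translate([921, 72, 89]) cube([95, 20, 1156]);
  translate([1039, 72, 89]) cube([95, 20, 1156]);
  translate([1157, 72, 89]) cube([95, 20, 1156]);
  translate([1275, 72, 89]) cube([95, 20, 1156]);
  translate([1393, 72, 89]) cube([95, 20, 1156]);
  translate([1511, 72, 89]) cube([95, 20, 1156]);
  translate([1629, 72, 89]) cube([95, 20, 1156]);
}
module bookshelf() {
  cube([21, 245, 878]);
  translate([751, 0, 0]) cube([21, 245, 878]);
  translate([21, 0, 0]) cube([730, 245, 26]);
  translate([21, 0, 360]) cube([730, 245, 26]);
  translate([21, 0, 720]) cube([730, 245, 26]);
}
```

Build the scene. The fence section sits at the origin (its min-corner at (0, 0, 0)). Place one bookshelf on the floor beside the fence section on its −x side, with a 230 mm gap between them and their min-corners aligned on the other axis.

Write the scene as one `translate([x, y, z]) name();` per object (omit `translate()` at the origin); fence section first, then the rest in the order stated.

fence_section();
translate([-1002, 0, 0]) bookshelf();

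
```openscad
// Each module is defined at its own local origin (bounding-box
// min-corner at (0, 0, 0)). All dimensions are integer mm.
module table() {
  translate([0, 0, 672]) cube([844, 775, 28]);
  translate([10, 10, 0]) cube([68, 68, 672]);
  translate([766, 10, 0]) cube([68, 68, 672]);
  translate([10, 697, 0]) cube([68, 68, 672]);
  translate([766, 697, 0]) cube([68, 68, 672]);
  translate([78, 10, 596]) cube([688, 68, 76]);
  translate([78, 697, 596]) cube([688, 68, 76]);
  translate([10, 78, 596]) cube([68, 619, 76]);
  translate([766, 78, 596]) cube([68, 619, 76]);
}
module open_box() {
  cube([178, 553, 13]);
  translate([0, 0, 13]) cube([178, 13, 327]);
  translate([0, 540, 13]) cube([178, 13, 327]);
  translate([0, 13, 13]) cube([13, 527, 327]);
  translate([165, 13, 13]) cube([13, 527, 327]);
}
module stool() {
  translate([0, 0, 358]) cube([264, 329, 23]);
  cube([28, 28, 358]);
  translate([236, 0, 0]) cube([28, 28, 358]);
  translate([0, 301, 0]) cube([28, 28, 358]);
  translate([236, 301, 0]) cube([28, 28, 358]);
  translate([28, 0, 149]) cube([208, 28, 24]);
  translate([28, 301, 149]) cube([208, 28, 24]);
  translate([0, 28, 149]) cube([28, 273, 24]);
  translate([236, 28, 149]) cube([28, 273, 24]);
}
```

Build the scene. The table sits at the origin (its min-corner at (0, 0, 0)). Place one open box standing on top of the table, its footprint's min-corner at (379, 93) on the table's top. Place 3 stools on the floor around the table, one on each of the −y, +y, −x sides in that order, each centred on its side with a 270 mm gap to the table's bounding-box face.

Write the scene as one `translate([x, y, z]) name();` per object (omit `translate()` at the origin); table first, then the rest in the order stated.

table();
translate([379, 93, 700]) open_box();
translate([290, -599, 0]) stool();
translate([290, 1045, 0]) stool();
translate([-534, 223, 0]) stool();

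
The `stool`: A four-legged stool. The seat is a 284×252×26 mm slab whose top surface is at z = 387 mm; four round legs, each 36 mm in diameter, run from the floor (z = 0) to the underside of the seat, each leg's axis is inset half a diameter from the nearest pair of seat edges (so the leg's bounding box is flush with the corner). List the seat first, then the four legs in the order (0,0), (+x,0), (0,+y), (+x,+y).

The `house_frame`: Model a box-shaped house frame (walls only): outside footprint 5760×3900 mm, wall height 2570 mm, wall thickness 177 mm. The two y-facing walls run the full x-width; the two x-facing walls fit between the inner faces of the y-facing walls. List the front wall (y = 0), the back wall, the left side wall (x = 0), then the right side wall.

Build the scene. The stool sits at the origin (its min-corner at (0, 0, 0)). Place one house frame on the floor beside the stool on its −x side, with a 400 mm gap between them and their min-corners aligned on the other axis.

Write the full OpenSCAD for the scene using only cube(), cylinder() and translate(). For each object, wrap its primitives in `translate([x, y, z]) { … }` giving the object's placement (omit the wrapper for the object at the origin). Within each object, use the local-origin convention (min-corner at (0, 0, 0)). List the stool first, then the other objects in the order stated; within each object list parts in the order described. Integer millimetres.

translate([0, 0, 361]) cube([284, 252, 26]);
translate([18, 18, 0]) cylinder(h = 361, r = 18);
translate([266, 18, 0]) cylinder(h = 361, r = 18);
translate([18, 234, 0]) cylinder(h = 361, r = 18);
translate([266, 234, 0]) cylinder(h = 361, r = 18);
translate([-6160, 0, 0]) {
  cube([5760, 177, 2570]);
  translate([0, 3723, 0]) cube([5760, 177, 2570]);
  translate([0, 177, 0]) cube([177, 3546, 2570]);
  translate([5583, 177, 0]) cube([177, 3546, 2570]);
}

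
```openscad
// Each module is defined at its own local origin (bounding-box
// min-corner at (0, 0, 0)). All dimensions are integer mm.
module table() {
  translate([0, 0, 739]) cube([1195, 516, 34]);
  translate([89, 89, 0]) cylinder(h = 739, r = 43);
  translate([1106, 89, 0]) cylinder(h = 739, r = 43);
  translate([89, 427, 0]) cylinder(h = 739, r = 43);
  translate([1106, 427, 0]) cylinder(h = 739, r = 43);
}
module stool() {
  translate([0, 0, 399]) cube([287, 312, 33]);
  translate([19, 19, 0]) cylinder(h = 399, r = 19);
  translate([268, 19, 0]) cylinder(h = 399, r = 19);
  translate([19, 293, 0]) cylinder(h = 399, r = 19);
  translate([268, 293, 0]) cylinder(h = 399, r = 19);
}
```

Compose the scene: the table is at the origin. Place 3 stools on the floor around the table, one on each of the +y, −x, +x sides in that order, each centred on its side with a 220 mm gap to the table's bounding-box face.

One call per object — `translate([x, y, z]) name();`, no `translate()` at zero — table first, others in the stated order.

table();
translate([454, 736, 0]) stool();
translate([-507, 102, 0]) stool();
translate([1415, 102, 0]) stool();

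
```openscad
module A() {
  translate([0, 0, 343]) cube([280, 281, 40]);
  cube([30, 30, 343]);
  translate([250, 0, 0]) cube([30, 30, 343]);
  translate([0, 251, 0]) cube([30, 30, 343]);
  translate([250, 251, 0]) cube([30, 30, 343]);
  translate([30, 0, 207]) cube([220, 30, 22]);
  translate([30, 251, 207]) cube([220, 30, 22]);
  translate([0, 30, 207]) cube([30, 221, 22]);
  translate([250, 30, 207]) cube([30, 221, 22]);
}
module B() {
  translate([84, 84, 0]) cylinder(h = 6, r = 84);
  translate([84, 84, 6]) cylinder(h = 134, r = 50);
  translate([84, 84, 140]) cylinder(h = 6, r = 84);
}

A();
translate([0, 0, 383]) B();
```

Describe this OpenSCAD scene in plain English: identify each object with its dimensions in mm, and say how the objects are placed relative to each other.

A is a four-legged stool. The seat is a 280×281×40 mm slab whose top surface is at z = 383 mm; four square legs, each 30×30 mm in cross-section, run from the floor (z = 0) to the underside of the seat, each flush with a corner of the seat. Four stretchers, 30 mm wide and 22 mm tall, connect adjacent legs with their undersides at z = 207 mm, each running between the inner faces of the legs it joins and aligned with the legs' outer faces on the other axis.

B is a spool: two coaxial disc flanges of radius 84 mm and thickness 6 mm, joined by a core cylinder of radius 50 mm and height 134 mm. The lower flange rests on z = 0 and the three cylinders share a vertical axis.

The spool is on top of the stool.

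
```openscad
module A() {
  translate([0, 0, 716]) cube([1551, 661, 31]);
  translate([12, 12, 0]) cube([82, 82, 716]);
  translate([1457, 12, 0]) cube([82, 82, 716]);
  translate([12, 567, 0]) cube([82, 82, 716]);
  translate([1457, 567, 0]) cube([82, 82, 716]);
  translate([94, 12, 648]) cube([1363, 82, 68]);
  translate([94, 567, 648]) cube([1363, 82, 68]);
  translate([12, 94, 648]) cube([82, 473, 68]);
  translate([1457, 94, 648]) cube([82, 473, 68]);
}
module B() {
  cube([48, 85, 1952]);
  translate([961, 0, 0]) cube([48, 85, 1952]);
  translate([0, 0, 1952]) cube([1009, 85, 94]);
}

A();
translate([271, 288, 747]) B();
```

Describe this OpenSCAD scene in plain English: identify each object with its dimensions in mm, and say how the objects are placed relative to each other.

A is a table: top 1551 mm (x) × 661 mm (y), 31 mm thick, upper face at z = 747 mm, on four 82×82 mm square legs, each inset 12 mm from the nearest pair of top edges, running from z = 0 to the bottom of the top. Four apron rails, 82 mm thick and 68 mm tall, run between adjacent legs with their top edges flush with the underside of the top and their outer faces flush with the legs' outer faces.

B is a rectangular door frame: two vertical jambs of 48×85 mm section, 1952 mm tall, with a clear opening 913 mm wide between their inner faces. A header 94 mm tall and 85 mm deep lies on top of the jambs and spans the full outside width.

The door frame is on top of the table, centred.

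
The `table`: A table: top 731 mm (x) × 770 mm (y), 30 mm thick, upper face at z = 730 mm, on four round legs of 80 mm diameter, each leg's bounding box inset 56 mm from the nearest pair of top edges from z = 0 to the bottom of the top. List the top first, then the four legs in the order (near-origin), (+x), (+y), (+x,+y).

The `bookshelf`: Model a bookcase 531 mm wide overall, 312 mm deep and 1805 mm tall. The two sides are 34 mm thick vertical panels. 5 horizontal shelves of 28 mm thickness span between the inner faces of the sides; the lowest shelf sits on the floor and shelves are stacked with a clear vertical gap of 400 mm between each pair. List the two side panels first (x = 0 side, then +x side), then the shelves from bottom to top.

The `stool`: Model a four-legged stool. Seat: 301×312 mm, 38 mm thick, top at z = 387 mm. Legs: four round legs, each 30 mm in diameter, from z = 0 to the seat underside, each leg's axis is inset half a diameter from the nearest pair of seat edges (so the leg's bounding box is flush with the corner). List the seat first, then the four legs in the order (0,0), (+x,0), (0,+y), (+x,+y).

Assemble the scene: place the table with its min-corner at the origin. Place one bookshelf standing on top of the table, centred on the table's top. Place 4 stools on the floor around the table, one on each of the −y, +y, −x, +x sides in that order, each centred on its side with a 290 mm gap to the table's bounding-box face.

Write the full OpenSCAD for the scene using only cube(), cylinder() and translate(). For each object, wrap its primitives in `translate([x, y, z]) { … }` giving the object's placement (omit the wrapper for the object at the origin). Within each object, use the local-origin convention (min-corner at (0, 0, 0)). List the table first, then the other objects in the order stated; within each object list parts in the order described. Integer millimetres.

translate([0, 0, 700]) cube([731, 770, 30]);
translate([96, 96, 0]) cylinder(h = 700, r = 40);
translate([635, 96, 0]) cylinder(h = 700, r = 40);
translate([96, 674, 0]) cylinder(h = 700, r = 40);
translate([635, 674, 0]) cylinder(h = 700, r = 40);
translate([100, 229, 730]) {
  cube([34, 312, 1805]);
  translate([497, 0, 0]) cube([34, 312, 1805]);
  translate([34, 0, 0]) cube([463, 312, 28]);
  translate([34, 0, 428]) cube([463, 312, 28]);
  translate([34, 0, 856]) cube([463, 312, 28]);
  translate([34, 0, 1284]) cube([463, 312, 28]);
  translate([34, 0, 1712]) cube([463, 312, 28]);
}
translate([215, -602, 0]) {
  translate([0, 0, 349]) cube([301, 312, 38]);
  translate([15, 15, 0]) cylinder(h = 349, r = 15);
  translate([286, 15, 0]) cylinder(h = 349, r = 15);
  translate([15, 297, 0]) cylinder(h = 349, r = 15);
  translate([286, 297, 0]) cylinder(h = 349, r = 15);
}
translate([215, 1060, 0]) {
  translate([0, 0, 349]) cube([301, 312, 38]);
  translate([15, 15, 0]) cylinder(h = 349, r = 15);
  translate([286, 15, 0]) cylinder(h = 349, r = 15);
  translate([15, 297, 0]) cylinder(h = 349, r = 15);
  translate([286, 297, 0]) cylinder(h = 349, r = 15);
}
translate([-591, 229, 0]) {
  translate([0, 0, 349]) cube([301, 312, 38]);
  translate([15, 15, 0]) cylinder(h = 349, r = 15);
  translate([286, 15, 0]) cylinder(h = 349, r = 15);
  translate([15, 297, 0]) cylinder(h = 349, r = 15);
  translate([286, 297, 0]) cylinder(h = 349, r = 15);
}
translate([1021, 229, 0]) {
  translate([0, 0, 349]) cube([301, 312, 38]);
  translate([15, 15, 0]) cylinder(h = 349, r = 15);
  translate([286, 15, 0]) cylinder(h = 349, r = 15);
  translate([15, 297, 0]) cylinder(h = 349, r = 15);
  translate([286, 297, 0]) cylinder(h = 349, r = 15);
}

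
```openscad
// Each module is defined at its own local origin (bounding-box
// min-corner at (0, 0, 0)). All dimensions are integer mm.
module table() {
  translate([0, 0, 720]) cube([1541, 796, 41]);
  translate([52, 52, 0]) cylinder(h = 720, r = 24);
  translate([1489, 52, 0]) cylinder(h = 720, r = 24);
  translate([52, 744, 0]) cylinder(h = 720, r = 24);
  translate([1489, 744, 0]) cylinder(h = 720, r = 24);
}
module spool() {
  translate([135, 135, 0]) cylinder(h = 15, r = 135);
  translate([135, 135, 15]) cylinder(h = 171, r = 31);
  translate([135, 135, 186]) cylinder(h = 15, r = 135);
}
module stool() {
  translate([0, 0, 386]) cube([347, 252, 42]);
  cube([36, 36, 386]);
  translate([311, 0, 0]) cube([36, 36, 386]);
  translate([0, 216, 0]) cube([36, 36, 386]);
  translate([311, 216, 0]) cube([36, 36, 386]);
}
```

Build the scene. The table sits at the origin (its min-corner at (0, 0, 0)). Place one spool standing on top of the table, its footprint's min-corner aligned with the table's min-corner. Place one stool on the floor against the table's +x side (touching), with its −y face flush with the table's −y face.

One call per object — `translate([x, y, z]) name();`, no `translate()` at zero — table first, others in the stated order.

table();
translate([0, 0, 761]) spool();
translate([1541, 0, 0]) stool();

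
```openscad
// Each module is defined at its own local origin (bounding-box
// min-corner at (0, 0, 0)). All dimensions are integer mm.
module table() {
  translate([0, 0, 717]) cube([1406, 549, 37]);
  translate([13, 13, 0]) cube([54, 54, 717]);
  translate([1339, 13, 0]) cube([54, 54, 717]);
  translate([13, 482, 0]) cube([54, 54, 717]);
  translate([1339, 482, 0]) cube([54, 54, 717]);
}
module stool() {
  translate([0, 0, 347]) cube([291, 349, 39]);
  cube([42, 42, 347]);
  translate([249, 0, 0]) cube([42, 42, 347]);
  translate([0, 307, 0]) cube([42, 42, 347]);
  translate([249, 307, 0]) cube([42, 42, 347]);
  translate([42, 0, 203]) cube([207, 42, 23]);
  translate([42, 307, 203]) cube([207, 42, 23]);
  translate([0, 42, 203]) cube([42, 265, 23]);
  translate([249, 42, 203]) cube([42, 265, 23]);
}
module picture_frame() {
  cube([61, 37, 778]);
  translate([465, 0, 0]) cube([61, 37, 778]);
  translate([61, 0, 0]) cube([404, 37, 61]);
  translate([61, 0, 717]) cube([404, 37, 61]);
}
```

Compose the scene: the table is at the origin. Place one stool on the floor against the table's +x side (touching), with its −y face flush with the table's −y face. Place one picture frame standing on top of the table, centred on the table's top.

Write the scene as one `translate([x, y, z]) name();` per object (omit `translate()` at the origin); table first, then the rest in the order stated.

table();
translate([1406, 0, 0]) stool();
translate([440, 256, 754]) picture_frame();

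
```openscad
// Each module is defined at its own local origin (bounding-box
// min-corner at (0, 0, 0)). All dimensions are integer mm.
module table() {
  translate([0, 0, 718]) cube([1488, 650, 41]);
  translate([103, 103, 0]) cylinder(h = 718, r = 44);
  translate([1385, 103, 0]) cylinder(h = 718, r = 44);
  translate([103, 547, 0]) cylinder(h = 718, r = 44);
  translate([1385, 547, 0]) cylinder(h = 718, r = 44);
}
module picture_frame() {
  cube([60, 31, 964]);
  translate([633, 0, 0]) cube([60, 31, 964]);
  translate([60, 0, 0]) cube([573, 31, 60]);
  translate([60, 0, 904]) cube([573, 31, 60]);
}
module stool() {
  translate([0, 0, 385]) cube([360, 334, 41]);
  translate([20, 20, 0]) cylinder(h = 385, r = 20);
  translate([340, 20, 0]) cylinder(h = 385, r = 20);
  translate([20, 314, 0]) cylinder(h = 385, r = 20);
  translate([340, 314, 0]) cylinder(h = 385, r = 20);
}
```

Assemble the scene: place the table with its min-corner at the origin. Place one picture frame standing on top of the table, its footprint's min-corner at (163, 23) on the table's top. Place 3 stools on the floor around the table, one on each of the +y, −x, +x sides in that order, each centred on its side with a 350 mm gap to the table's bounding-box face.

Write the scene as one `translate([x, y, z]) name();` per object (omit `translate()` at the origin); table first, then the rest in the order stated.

table();
translate([163, 23, 759]) picture_frame();
translate([564, 1000, 0]) stool();
translate([-710, 158, 0]) stool();
translate([1838, 158, 0]) stool();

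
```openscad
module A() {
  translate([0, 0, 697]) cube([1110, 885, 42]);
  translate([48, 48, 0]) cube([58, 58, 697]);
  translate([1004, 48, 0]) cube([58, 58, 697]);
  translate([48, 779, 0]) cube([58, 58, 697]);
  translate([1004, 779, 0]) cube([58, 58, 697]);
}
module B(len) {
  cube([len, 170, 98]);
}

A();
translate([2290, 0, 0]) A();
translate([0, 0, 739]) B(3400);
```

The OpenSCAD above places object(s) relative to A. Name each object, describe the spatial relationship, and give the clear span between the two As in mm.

A is a table. B is a beam. A beam spans the tops of two tables. The clear span between the two tables is 1180 mm.

Second table starts at x = 2290; first ends at x = 1110; clear span = 2290 − 1110 = 1180 mm.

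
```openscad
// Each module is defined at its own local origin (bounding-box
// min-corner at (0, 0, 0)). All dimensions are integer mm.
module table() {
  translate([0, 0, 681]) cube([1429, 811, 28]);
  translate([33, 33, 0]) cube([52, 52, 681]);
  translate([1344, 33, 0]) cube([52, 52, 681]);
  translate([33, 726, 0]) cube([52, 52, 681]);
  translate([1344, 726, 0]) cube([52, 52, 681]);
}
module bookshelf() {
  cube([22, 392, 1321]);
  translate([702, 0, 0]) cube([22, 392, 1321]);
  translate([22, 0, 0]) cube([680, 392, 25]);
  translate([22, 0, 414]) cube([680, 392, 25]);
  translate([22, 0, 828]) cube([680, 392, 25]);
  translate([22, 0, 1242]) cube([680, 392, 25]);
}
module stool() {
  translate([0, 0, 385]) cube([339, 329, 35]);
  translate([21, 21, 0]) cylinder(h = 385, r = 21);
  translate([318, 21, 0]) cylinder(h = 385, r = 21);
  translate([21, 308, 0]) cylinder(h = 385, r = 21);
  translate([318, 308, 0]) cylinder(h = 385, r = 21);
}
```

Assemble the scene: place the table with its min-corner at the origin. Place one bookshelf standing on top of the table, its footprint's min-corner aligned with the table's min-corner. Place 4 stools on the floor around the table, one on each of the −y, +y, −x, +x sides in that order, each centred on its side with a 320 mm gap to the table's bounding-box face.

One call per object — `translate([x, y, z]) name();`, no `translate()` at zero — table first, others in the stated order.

table();
translate([0, 0, 709]) bookshelf();
translate([545, -649, 0]) stool();
translate([545, 1131, 0]) stool();
translate([-659, 241, 0]) stool();
translate([1749, 241, 0]) stool();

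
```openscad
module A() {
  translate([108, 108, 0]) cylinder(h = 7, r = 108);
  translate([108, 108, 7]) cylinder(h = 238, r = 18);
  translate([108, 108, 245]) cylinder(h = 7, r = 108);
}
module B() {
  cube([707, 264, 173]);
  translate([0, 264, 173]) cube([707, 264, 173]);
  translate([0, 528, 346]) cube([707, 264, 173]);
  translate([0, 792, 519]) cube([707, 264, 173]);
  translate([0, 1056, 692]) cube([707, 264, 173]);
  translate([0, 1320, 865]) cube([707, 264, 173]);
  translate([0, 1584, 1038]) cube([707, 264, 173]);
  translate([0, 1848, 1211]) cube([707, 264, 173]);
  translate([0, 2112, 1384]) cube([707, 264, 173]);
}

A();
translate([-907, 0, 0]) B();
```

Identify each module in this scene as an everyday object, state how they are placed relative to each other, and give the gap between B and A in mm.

A is a spool. B is a staircase. The staircase is on the floor beside the spool on its −x side. The gap between the staircase and the spool is 200 mm.

The staircase's nearest face is 200 mm from the spool's −x face.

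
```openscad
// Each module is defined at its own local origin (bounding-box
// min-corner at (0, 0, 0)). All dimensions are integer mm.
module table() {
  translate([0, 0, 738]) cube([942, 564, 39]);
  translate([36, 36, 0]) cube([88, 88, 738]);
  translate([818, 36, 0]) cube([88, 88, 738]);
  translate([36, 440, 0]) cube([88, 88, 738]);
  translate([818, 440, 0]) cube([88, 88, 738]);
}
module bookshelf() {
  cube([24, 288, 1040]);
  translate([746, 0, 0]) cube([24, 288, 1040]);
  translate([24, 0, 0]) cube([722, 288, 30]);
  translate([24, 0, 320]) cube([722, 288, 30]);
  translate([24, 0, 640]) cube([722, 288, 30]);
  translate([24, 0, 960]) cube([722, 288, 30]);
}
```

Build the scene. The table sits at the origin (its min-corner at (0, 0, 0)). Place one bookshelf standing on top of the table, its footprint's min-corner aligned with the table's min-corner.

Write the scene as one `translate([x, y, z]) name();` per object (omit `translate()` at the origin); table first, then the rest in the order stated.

table();
translate([0, 0, 777]) bookshelf();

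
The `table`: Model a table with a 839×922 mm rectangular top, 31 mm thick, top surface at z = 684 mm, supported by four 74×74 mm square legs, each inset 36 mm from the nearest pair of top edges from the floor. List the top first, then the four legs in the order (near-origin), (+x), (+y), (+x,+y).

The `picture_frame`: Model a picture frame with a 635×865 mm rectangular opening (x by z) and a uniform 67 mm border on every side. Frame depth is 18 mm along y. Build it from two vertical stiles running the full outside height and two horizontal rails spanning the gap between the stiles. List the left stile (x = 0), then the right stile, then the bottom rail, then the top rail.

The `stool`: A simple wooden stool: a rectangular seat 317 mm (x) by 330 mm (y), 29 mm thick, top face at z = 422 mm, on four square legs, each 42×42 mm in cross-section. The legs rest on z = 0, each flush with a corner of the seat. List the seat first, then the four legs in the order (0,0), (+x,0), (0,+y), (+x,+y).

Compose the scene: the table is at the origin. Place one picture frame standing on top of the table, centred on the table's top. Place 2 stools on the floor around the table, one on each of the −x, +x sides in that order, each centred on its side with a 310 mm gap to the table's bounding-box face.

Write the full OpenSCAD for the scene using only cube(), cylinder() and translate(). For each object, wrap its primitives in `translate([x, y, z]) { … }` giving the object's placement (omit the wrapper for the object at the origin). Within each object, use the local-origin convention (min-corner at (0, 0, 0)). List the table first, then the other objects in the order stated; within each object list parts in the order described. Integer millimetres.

translate([0, 0, 653]) cube([839, 922, 31]);
translate([36, 36, 0]) cube([74, 74, 653]);
translate([729, 36, 0]) cube([74, 74, 653]);
translate([36, 812, 0]) cube([74, 74, 653]);
translate([729, 812, 0]) cube([74, 74, 653]);
translate([35, 452, 684]) {
  cube([67, 18, 999]);
  translate([702, 0, 0]) cube([67, 18, 999]);
  translate([67, 0, 0]) cube([635, 18, 67]);
  translate([67, 0, 932]) cube([635, 18, 67]);
}
translate([-627, 296, 0]) {
  translate([0, 0, 393]) cube([317, 330, 29]);
  cube([42, 42, 393]);
  translate([275, 0, 0]) cube([42, 42, 393]);
  translate([0, 288, 0]) cube([42, 42, 393]);
  translate([275, 288, 0]) cube([42, 42, 393]);
}
translate([1149, 296, 0]) {
  translate([0, 0, 393]) cube([317, 330, 29]);
  cube([42, 42, 393]);
  translate([275, 0, 0]) cube([42, 42, 393]);
  translate([0, 288, 0]) cube([42, 42, 393]);
  translate([275, 288, 0]) cube([42, 42, 393]);
}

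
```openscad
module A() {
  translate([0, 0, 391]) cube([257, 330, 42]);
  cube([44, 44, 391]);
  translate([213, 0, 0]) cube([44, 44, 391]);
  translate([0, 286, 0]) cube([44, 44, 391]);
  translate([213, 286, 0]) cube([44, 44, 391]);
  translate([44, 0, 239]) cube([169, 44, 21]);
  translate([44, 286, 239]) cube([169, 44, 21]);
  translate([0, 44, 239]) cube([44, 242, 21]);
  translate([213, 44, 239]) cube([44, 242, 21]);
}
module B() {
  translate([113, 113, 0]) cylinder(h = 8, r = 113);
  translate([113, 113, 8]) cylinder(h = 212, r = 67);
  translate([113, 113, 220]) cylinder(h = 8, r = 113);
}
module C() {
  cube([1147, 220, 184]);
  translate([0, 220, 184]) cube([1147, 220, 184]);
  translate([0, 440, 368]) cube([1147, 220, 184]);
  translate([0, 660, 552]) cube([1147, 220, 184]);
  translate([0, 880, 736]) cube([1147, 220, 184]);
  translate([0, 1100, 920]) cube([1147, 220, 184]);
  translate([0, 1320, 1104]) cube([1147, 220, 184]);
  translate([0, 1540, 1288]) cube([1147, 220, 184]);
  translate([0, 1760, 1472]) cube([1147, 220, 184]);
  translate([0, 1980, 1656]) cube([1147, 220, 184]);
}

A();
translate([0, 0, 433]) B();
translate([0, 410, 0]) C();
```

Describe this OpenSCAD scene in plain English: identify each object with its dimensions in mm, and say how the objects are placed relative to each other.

A is a four-legged stool. The seat is 257×330 mm, 42 mm thick, top at z = 433 mm. It stands on four square legs, each 44×44 mm in cross-section, from z = 0 to the seat underside, each flush with a corner of the seat. Four stretchers, 44 mm wide and 21 mm tall, connect adjacent legs with their undersides at z = 239 mm, each running between the inner faces of the legs it joins and aligned with the legs' outer faces on the other axis.

B is a spool: two coaxial disc flanges of radius 113 mm and thickness 8 mm, joined by a core cylinder of radius 67 mm and height 212 mm. The lower flange rests on z = 0 and the three cylinders share a vertical axis.

C is a straight staircase of 10 solid steps. Each step is 1147 mm wide (x), 220 mm deep (y, the going) and 184 mm tall (the rise). The first step rests on the floor; each subsequent step sits one going further in +y and one rise higher in +z, directly behind and above the previous step with no overlap.

The spool is on top of the stool. The staircase is on the floor beside the stool on its +y side.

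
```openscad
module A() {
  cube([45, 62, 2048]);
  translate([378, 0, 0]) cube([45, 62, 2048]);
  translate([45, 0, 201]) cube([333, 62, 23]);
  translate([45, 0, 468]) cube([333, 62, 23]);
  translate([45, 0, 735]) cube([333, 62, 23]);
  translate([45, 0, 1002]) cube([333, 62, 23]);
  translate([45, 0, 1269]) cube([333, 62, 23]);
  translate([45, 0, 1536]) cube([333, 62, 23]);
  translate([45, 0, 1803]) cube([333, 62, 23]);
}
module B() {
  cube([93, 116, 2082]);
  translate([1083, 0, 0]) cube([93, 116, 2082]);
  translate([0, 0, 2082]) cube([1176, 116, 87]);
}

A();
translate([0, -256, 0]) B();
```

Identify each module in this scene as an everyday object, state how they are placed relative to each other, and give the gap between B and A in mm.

The door frame's nearest face is 140 mm from the ladder's −y face.

A is a ladder. B is a door frame. The door frame is on the floor beside the ladder on its −y side. The gap between the door frame and the ladder is 140 mm.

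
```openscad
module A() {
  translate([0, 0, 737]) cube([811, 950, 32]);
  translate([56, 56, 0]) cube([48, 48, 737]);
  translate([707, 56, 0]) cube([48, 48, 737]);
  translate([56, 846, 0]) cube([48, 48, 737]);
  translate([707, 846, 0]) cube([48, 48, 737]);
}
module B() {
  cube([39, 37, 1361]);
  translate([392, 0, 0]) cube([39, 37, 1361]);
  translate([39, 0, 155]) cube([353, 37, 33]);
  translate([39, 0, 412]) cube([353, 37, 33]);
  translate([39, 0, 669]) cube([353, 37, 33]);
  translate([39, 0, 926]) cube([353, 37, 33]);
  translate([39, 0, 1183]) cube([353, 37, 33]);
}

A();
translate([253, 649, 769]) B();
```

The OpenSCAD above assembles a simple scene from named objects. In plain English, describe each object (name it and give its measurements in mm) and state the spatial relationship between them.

A is a rectangular dining table. The top is 811×950×32 mm with its upper surface at z = 769 mm. It stands on four 48×48 mm square legs, each inset 56 mm from the nearest pair of top edges, running from the floor to the underside of the top.

B is a wooden ladder with two side rails of 39×37 mm section and 1361 mm height, set 431 mm apart overall. Between them run 5 rectangular rungs (37 mm deep, 33 mm thick), front faces flush with the rails' −y face. The bottom of the first rung is 155 mm above the floor and each subsequent rung is 257 mm higher than the one below.

The ladder is on top of the table.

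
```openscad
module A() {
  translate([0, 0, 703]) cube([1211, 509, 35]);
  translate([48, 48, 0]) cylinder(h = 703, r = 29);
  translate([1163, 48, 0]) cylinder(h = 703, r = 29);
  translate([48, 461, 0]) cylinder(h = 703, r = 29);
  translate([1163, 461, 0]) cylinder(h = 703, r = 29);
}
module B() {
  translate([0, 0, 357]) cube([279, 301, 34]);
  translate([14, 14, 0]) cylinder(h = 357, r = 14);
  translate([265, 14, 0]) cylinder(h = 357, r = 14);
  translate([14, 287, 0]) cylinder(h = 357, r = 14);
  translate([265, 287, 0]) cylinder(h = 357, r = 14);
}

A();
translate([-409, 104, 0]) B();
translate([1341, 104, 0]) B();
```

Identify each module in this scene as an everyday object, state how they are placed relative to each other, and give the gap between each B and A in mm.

A is a table. B is a stool. Two stools sit around the table at the −x, +x sides. The gap between each stool and the table is 130 mm.

Each stool's nearest face is 130 mm from the table's bounding box.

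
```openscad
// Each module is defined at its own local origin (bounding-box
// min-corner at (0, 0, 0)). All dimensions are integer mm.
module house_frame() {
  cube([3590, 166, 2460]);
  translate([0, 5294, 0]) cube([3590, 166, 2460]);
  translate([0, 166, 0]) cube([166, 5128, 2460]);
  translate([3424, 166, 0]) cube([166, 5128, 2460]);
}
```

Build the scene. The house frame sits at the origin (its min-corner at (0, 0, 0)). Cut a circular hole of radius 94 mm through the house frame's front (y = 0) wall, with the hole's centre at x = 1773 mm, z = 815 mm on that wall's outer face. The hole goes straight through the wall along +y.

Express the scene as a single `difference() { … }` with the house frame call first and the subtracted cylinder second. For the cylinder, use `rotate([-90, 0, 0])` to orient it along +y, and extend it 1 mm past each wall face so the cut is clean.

difference() {
  house_frame();
  translate([1773, -1, 815]) rotate([-90, 0, 0]) cylinder(h = 168, r = 94);
}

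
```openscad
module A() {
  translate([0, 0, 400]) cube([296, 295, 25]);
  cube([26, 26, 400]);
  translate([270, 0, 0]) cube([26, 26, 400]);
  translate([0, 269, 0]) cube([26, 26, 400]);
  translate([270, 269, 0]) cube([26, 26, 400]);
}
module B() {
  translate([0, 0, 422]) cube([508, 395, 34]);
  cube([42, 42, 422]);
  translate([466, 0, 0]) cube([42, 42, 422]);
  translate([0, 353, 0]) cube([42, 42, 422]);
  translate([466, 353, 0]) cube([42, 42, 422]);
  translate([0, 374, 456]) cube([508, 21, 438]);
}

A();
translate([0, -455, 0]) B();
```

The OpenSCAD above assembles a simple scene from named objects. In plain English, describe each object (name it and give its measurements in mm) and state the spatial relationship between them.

A is a simple wooden stool: a rectangular seat 296 mm (x) by 295 mm (y), 25 mm thick, top face at z = 425 mm, on four square legs, each 26×26 mm in cross-section. The legs rest on z = 0, each flush with a corner of the seat.

B is a chair: 508×395 mm seat, 34 mm thick, top at z = 456 mm, on four 42 mm square corner legs flush with the seat edges. A 21 mm thick backrest slab spans the full seat width, extending 438 mm above the seat top, its back face flush with the seat's +y edge.

The chair is on the floor beside the stool on its −y side.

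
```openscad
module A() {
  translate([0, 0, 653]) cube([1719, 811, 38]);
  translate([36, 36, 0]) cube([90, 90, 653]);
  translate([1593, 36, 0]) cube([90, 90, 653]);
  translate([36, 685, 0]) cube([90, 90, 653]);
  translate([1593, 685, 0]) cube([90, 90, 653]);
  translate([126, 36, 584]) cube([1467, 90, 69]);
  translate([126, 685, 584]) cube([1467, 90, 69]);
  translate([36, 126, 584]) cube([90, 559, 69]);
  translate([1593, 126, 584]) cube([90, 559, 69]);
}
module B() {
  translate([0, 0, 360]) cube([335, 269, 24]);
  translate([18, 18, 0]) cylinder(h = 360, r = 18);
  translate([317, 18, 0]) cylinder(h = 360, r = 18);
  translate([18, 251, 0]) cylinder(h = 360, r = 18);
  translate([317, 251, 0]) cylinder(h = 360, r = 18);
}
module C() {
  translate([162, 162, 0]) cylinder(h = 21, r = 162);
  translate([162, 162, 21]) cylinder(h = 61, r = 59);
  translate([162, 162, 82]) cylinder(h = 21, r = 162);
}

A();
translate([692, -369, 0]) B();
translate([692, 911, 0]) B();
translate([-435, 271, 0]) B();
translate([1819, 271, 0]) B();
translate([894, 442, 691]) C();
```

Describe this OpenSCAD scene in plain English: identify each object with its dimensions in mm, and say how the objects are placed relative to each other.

A is a table with a 1719×811 mm rectangular top, 38 mm thick, top surface at z = 691 mm, supported by four 90×90 mm square legs, each inset 36 mm from the nearest pair of top edges, running from the floor. Four apron rails, 90 mm thick and 69 mm tall, run between adjacent legs with their top edges flush with the underside of the top and their outer faces flush with the legs' outer faces.

B is a four-legged stool. The seat is a 335×269×24 mm slab whose top surface is at z = 384 mm; four round legs, each 36 mm in diameter, run from the floor (z = 0) to the underside of the seat, each leg's axis is inset half a diameter from the nearest pair of seat edges (so the leg's bounding box is flush with the corner).

C is a spool: two coaxial disc flanges of radius 162 mm and thickness 21 mm, joined by a core cylinder of radius 59 mm and height 61 mm. The lower flange rests on z = 0 and the three cylinders share a vertical axis.

Four stools sit around the table at the −y, +y, −x, +x sides. The spool is on top of the table.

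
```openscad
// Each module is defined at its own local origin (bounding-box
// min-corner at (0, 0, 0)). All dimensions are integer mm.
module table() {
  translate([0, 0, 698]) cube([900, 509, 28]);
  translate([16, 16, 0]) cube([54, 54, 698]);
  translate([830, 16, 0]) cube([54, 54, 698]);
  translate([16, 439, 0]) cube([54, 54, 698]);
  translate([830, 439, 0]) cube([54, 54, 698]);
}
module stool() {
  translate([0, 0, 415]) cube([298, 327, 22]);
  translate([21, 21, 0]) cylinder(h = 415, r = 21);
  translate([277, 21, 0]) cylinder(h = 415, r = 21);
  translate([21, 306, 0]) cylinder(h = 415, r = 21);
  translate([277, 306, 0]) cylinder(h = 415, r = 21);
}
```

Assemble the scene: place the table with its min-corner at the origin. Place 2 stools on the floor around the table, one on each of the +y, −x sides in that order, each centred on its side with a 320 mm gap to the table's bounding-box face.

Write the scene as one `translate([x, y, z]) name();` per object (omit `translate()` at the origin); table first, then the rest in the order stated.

table();
translate([301, 829, 0]) stool();
translate([-618, 91, 0]) stool();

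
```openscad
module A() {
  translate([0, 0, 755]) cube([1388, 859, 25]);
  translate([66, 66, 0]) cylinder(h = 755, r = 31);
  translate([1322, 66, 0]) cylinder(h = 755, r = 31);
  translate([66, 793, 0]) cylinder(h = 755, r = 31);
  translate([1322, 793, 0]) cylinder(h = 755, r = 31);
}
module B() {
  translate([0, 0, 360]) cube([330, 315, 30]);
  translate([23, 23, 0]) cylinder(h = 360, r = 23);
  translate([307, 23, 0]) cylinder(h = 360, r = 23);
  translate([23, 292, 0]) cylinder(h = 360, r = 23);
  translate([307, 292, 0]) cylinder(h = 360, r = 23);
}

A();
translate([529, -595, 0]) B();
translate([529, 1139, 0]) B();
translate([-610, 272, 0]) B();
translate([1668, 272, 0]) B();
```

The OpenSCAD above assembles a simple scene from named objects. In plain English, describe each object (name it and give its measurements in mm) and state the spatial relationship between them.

A is a rectangular dining table. The top is 1388×859×25 mm with its upper surface at z = 780 mm. It stands on four round legs of 62 mm diameter, each leg's bounding box inset 35 mm from the nearest pair of top edges, running from the floor to the underside of the top.

B is a four-legged stool. The seat is 330×315 mm, 30 mm thick, top at z = 390 mm. It stands on four round legs, each 46 mm in diameter, from z = 0 to the seat underside, each leg's axis is inset half a diameter from the nearest pair of seat edges (so the leg's bounding box is flush with the corner).

Four stools sit around the table at the −y, +y, −x, +x sides.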